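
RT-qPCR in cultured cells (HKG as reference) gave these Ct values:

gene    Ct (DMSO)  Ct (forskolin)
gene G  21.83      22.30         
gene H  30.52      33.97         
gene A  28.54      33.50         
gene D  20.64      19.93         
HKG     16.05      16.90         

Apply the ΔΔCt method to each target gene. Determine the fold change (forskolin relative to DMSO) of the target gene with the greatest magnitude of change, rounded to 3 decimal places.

gene G: ΔΔCt = (22.30−16.90) − (21.83−16.05) = 5.40 − 5.78 = -0.38; fold change = 2^0.38 = 1.301
gene H: ΔΔCt = (33.97−16.90) − (30.52−16.05) = 17.07 − 14.47 = 2.60; fold change = 2^-2.60 = 0.165
gene A: ΔΔCt = (33.50−16.90) − (28.54−16.05) = 16.60 − 12.49 = 4.11; fold change = 2^-4.11 = 0.058
gene D: ΔΔCt = (19.93−16.90) − (20.64−16.05) = 3.03 − 4.59 = -1.56; fold change = 2^1.56 = 2.949
gene A has the largest |ΔΔCt| = 4.11.

0.058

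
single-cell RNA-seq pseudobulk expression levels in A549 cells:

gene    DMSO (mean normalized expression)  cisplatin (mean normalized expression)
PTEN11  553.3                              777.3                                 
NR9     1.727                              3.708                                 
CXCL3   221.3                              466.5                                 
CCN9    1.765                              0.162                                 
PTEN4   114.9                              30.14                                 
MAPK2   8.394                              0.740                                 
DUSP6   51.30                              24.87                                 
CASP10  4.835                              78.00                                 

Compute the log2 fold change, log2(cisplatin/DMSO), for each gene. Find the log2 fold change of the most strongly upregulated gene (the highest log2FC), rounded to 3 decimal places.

log2(777.3/553.3) = 0.490  (PTEN11)
log2(3.708/1.727) = 1.102  (NR9)
log2(466.5/221.3) = 1.076  (CXCL3)
log2(0.162/1.765) = -3.446  (CCN9)
log2(30.14/114.9) = -1.931  (PTEN4)
log2(0.740/8.394) = -3.504  (MAPK2)
log2(24.87/51.30) = -1.045  (DUSP6)
log2(78.00/4.835) = 4.012  (CASP10)
CASP10 is most strongly upregulated.

4.012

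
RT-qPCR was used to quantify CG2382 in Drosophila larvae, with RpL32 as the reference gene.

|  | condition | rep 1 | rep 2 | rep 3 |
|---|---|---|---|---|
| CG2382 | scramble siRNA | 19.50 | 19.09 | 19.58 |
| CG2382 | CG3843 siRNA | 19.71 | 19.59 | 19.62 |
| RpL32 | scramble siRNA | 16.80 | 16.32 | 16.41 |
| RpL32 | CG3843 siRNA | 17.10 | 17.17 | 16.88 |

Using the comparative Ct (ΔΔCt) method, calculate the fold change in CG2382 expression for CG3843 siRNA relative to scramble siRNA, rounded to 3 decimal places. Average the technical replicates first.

1.223

Mean Ct: CG2382 scramble siRNA 19.390; CG2382 CG3843 siRNA 19.640; RpL32 scramble siRNA 16.510; RpL32 CG3843 siRNA 17.050
ΔCt(scramble siRNA) = 19.390 − 16.510 = 2.880
ΔCt(CG3843 siRNA) = 19.640 − 17.050 = 2.590
ΔΔCt = 2.590 − 2.880 = -0.290
Fold change = 2^(−(-0.290)) = 2^0.290 = 1.2226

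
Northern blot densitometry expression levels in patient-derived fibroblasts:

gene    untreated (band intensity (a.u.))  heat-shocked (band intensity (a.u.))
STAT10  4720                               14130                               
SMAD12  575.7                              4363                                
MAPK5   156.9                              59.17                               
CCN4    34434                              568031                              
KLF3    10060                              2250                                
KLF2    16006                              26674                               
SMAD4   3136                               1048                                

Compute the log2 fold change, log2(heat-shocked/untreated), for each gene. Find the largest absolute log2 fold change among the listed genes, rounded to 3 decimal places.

4.044

log2(14130/4720) = 1.582  (STAT10)
log2(4363/575.7) = 2.922  (SMAD12)
log2(59.17/156.9) = -1.407  (MAPK5)
log2(568031/34434) = 4.044  (CCN4)
log2(2250/10060) = -2.161  (KLF3)
log2(26674/16006) = 0.737  (KLF2)
log2(1048/3136) = -1.581  (SMAD4)
The largest magnitude belongs to CCN4.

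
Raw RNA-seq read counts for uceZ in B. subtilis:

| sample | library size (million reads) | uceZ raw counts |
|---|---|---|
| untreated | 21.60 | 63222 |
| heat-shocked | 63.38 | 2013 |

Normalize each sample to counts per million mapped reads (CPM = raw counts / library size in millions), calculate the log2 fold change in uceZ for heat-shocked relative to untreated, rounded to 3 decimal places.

CPM(untreated) = 63222 / 21.60 = 2926.9444
CPM(heat-shocked) = 2013 / 63.38 = 31.7608
Fold change = 31.7608 / 2926.9444 = 0.01085
log2(0.01085) = -6.5260

-6.526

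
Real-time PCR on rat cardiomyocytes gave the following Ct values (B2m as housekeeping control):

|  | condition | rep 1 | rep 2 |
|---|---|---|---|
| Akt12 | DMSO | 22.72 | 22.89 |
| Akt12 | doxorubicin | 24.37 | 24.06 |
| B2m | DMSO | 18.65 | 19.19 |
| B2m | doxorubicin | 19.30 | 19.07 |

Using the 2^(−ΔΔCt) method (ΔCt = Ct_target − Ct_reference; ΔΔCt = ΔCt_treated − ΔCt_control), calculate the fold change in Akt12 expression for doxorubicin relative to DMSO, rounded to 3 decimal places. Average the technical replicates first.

0.452

Mean Ct: Akt12 DMSO 22.805; Akt12 doxorubicin 24.215; B2m DMSO 18.920; B2m doxorubicin 19.185
ΔCt(DMSO) = 22.805 − 18.920 = 3.885
ΔCt(doxorubicin) = 24.215 − 19.185 = 5.030
ΔΔCt = 5.030 − 3.885 = 1.145
Fold change = 2^(−1.145) = 0.4522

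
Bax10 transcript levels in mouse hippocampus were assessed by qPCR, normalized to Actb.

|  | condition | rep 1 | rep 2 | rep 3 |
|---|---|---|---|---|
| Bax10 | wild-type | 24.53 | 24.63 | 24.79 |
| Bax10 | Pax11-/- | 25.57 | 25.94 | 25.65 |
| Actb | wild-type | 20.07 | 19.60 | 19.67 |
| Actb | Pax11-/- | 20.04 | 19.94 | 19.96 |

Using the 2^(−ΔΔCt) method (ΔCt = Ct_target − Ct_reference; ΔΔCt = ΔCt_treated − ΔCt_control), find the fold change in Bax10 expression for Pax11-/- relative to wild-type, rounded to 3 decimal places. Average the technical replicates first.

Mean Ct: Bax10 wild-type 24.650; Bax10 Pax11-/- 25.720; Actb wild-type 19.780; Actb Pax11-/- 19.980
ΔCt(wild-type) = 24.650 − 19.780 = 4.870
ΔCt(Pax11-/-) = 25.720 − 19.980 = 5.740
ΔΔCt = 5.740 − 4.870 = 0.870
Fold change = 2^(−0.870) = 0.5471

0.547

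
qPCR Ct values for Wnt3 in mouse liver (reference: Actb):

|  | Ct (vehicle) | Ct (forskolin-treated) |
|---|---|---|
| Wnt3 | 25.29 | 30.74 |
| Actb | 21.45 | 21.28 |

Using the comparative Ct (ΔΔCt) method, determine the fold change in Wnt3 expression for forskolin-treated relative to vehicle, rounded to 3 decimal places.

ΔCt(vehicle) = 25.290 − 21.450 = 3.840
ΔCt(forskolin-treated) = 30.740 − 21.280 = 9.460
ΔΔCt = 9.460 − 3.840 = 5.620
Fold change = 2^(−5.620) = 0.0203

0.020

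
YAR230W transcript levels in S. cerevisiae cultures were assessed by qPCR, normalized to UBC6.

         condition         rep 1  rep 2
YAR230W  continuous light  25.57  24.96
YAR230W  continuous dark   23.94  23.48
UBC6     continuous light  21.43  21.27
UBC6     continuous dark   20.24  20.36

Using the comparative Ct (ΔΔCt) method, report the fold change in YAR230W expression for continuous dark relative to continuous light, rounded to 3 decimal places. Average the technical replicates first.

1.419

Mean Ct: YAR230W continuous light 25.265; YAR230W continuous dark 23.710; UBC6 continuous light 21.350; UBC6 continuous dark 20.300
ΔCt(continuous light) = 25.265 − 21.350 = 3.915
ΔCt(continuous dark) = 23.710 − 20.300 = 3.410
ΔΔCt = 3.410 − 3.915 = -0.505
Fold change = 2^(−(-0.505)) = 2^0.505 = 1.4191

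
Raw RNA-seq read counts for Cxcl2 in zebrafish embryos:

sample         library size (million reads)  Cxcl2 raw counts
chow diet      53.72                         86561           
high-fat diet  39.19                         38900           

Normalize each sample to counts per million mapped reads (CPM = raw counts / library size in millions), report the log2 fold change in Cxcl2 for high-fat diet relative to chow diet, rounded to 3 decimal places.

-0.699

CPM(chow diet) = 86561 / 53.72 = 1611.3366
CPM(high-fat diet) = 38900 / 39.19 = 992.6002
Fold change = 992.6002 / 1611.3366 = 0.61601
log2(0.61601) = -0.6990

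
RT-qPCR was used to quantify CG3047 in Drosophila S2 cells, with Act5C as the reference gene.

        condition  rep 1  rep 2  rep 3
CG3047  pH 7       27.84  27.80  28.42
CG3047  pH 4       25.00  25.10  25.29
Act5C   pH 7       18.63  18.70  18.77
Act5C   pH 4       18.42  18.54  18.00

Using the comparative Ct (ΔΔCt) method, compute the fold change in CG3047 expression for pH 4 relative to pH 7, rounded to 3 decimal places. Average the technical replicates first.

5.696

Mean Ct: CG3047 pH 7 28.020; CG3047 pH 4 25.130; Act5C pH 7 18.700; Act5C pH 4 18.320
ΔCt(pH 7) = 28.020 − 18.700 = 9.320
ΔCt(pH 4) = 25.130 − 18.320 = 6.810
ΔΔCt = 6.810 − 9.320 = -2.510
Fold change = 2^(−(-2.510)) = 2^2.510 = 5.6962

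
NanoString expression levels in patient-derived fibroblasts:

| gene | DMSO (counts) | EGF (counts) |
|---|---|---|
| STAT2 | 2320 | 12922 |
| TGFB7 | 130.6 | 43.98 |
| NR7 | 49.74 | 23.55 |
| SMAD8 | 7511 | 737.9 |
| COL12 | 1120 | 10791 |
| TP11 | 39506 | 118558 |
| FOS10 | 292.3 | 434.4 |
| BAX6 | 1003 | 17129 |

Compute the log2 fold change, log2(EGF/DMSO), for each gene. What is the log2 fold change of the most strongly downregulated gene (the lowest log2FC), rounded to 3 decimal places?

-3.348

log2(12922/2320) = 2.478  (STAT2)
log2(43.98/130.6) = -1.570  (TGFB7)
log2(23.55/49.74) = -1.079  (NR7)
log2(737.9/7511) = -3.348  (SMAD8)
log2(10791/1120) = 3.268  (COL12)
log2(118558/39506) = 1.585  (TP11)
log2(434.4/292.3) = 0.572  (FOS10)
log2(17129/1003) = 4.094  (BAX6)
SMAD8 is most strongly downregulated.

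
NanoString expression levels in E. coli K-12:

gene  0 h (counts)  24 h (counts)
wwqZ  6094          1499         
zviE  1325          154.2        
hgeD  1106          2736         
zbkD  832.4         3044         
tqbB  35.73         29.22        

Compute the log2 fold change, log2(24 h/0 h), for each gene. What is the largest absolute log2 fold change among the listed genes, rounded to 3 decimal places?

log2(1499/6094) = -2.023  (wwqZ)
log2(154.2/1325) = -3.103  (zviE)
log2(2736/1106) = 1.307  (hgeD)
log2(3044/832.4) = 1.871  (zbkD)
log2(29.22/35.73) = -0.290  (tqbB)
The largest magnitude belongs to zviE.

3.103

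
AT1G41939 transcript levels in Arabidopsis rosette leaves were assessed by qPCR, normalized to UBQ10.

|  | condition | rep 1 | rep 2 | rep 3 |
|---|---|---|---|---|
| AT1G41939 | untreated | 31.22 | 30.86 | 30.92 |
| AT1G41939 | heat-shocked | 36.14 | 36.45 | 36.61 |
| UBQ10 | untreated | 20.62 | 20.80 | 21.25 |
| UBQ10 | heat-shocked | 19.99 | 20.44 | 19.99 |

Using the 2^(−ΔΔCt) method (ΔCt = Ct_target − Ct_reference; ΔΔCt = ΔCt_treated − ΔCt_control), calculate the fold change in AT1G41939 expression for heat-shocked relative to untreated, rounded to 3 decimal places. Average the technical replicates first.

0.014

Mean Ct: AT1G41939 untreated 31.000; AT1G41939 heat-shocked 36.400; UBQ10 untreated 20.890; UBQ10 heat-shocked 20.140
ΔCt(untreated) = 31.000 − 20.890 = 10.110
ΔCt(heat-shocked) = 36.400 − 20.140 = 16.260
ΔΔCt = 16.260 − 10.110 = 6.150
Fold change = 2^(−6.150) = 0.0141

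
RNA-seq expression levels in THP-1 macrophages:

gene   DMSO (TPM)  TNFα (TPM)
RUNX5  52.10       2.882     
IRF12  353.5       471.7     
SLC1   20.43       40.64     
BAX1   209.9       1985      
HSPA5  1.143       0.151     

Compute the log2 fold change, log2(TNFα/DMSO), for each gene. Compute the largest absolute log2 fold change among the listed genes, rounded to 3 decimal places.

4.176

log2(2.882/52.10) = -4.176  (RUNX5)
log2(471.7/353.5) = 0.416  (IRF12)
log2(40.64/20.43) = 0.992  (SLC1)
log2(1985/209.9) = 3.241  (BAX1)
log2(0.151/1.143) = -2.920  (HSPA5)
The largest magnitude belongs to RUNX5.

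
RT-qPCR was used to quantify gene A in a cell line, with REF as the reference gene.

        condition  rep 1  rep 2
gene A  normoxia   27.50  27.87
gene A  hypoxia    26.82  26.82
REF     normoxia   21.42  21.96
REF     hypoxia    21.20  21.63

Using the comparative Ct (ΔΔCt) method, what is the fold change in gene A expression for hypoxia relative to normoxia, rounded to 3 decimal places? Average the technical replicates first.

Mean Ct: gene A normoxia 27.685; gene A hypoxia 26.820; REF normoxia 21.690; REF hypoxia 21.415
ΔCt(normoxia) = 27.685 − 21.690 = 5.995
ΔCt(hypoxia) = 26.820 − 21.415 = 5.405
ΔΔCt = 5.405 − 5.995 = -0.590
Fold change = 2^(−(-0.590)) = 2^0.590 = 1.5052

1.505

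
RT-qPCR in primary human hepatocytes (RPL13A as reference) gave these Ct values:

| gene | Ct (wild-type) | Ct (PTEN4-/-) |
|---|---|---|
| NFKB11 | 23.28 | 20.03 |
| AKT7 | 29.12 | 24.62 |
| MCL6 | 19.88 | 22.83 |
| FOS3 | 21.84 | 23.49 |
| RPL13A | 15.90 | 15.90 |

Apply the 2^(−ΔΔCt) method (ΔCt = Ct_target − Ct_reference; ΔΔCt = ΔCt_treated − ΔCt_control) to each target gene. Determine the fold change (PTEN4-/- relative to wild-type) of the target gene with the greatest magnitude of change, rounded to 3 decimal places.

NFKB11: ΔΔCt = (20.03−15.90) − (23.28−15.90) = 4.13 − 7.38 = -3.25; fold change = 2^3.25 = 9.514
AKT7: ΔΔCt = (24.62−15.90) − (29.12−15.90) = 8.72 − 13.22 = -4.50; fold change = 2^4.50 = 22.627
MCL6: ΔΔCt = (22.83−15.90) − (19.88−15.90) = 6.93 − 3.98 = 2.95; fold change = 2^-2.95 = 0.129
FOS3: ΔΔCt = (23.49−15.90) − (21.84−15.90) = 7.59 − 5.94 = 1.65; fold change = 2^-1.65 = 0.319
AKT7 has the largest |ΔΔCt| = 4.50.

22.627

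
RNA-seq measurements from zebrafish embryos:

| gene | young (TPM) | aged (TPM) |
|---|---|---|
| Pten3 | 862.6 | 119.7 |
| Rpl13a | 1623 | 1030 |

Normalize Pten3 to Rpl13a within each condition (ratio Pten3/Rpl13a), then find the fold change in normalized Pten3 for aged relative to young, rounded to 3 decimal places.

Pten3/Rpl13a (young) = 862.6 / 1623 = 0.53148
Pten3/Rpl13a (aged) = 119.7 / 1030 = 0.11621
Fold change = 0.11621 / 0.53148 = 0.2187

0.219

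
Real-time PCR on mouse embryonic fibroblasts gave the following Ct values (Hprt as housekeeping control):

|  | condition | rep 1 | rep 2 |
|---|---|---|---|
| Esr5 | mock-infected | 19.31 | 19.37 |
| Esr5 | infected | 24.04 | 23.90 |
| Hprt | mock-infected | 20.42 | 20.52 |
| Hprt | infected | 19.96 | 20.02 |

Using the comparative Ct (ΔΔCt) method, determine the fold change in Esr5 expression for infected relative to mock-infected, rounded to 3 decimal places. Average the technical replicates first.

Mean Ct: Esr5 mock-infected 19.340; Esr5 infected 23.970; Hprt mock-infected 20.470; Hprt infected 19.990
ΔCt(mock-infected) = 19.340 − 20.470 = -1.130
ΔCt(infected) = 23.970 − 19.990 = 3.980
ΔΔCt = 3.980 − (-1.130) = 5.110
Fold change = 2^(−5.110) = 0.0290

0.029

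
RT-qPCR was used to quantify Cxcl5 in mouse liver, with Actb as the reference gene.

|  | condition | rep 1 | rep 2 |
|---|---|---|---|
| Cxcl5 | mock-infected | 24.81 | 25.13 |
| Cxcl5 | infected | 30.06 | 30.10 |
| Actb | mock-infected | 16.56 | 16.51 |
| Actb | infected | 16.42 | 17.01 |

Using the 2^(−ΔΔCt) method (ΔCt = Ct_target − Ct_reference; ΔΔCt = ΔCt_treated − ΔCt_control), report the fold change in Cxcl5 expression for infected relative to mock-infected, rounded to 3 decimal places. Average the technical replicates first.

Mean Ct: Cxcl5 mock-infected 24.970; Cxcl5 infected 30.080; Actb mock-infected 16.535; Actb infected 16.715
ΔCt(mock-infected) = 24.970 − 16.535 = 8.435
ΔCt(infected) = 30.080 − 16.715 = 13.365
ΔΔCt = 13.365 − 8.435 = 4.930
Fold change = 2^(−4.930) = 0.0328

0.033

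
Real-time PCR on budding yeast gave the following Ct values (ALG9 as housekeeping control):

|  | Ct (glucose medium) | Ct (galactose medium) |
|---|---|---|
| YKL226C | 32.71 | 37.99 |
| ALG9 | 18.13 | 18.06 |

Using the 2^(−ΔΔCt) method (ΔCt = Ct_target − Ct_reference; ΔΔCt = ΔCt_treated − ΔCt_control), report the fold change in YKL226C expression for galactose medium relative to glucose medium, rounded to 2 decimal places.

ΔCt(glucose medium) = 32.710 − 18.130 = 14.580
ΔCt(galactose medium) = 37.990 − 18.060 = 19.930
ΔΔCt = 19.930 − 14.580 = 5.350
Fold change = 2^(−5.350) = 0.025

0.02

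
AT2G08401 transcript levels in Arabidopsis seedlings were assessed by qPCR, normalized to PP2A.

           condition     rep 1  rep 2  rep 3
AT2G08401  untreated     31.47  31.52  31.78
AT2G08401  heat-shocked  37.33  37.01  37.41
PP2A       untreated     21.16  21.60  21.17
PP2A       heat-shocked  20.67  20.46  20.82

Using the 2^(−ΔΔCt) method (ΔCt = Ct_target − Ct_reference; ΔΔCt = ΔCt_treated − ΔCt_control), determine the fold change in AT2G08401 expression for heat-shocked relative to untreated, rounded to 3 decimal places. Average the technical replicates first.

0.013

Mean Ct: AT2G08401 untreated 31.590; AT2G08401 heat-shocked 37.250; PP2A untreated 21.310; PP2A heat-shocked 20.650
ΔCt(untreated) = 31.590 − 21.310 = 10.280
ΔCt(heat-shocked) = 37.250 − 20.650 = 16.600
ΔΔCt = 16.600 − 10.280 = 6.320
Fold change = 2^(−6.320) = 0.0125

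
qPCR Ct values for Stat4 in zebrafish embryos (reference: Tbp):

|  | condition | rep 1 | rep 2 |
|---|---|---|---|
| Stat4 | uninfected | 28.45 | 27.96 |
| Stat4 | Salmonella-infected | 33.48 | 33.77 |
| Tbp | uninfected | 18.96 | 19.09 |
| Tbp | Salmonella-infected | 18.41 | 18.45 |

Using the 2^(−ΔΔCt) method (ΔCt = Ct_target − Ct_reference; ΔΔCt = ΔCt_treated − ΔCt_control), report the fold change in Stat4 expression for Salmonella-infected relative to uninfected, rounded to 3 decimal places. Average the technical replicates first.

Mean Ct: Stat4 uninfected 28.205; Stat4 Salmonella-infected 33.625; Tbp uninfected 19.025; Tbp Salmonella-infected 18.430
ΔCt(uninfected) = 28.205 − 19.025 = 9.180
ΔCt(Salmonella-infected) = 33.625 − 18.430 = 15.195
ΔΔCt = 15.195 − 9.180 = 6.015
Fold change = 2^(−6.015) = 0.0155

0.015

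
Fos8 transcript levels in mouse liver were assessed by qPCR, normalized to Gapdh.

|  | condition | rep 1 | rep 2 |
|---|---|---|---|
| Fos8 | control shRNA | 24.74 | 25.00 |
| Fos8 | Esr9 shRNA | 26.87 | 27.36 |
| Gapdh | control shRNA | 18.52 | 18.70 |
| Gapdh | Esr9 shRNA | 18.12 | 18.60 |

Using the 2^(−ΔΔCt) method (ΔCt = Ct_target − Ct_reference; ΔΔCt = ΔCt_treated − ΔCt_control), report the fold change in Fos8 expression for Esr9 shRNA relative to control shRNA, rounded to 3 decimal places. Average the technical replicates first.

0.177

Mean Ct: Fos8 control shRNA 24.870; Fos8 Esr9 shRNA 27.115; Gapdh control shRNA 18.610; Gapdh Esr9 shRNA 18.360
ΔCt(control shRNA) = 24.870 − 18.610 = 6.260
ΔCt(Esr9 shRNA) = 27.115 − 18.360 = 8.755
ΔΔCt = 8.755 − 6.260 = 2.495
Fold change = 2^(−2.495) = 0.1774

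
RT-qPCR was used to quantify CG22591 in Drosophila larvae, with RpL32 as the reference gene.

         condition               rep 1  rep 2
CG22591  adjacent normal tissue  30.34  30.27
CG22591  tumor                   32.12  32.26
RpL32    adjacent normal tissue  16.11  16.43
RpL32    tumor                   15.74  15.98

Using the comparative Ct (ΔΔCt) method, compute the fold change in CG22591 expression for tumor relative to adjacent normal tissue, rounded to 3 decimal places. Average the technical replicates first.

0.204

Mean Ct: CG22591 adjacent normal tissue 30.305; CG22591 tumor 32.190; RpL32 adjacent normal tissue 16.270; RpL32 tumor 15.860
ΔCt(adjacent normal tissue) = 30.305 − 16.270 = 14.035
ΔCt(tumor) = 32.190 − 15.860 = 16.330
ΔΔCt = 16.330 − 14.035 = 2.295
Fold change = 2^(−2.295) = 0.2038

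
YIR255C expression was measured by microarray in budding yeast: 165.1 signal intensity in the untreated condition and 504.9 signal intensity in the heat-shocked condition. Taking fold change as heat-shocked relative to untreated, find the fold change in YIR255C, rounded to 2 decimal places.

3.06

Fold change = 504.9 / 165.1 = 3.058
YIR255C is upregulated.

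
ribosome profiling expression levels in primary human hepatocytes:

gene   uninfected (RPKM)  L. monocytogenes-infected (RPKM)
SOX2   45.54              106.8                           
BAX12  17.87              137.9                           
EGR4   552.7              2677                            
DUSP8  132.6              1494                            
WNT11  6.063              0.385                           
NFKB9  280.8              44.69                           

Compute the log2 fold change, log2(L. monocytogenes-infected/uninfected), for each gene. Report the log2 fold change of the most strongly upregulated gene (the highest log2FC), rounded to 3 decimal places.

3.494

log2(106.8/45.54) = 1.230  (SOX2)
log2(137.9/17.87) = 2.948  (BAX12)
log2(2677/552.7) = 2.276  (EGR4)
log2(1494/132.6) = 3.494  (DUSP8)
log2(0.385/6.063) = -3.977  (WNT11)
log2(44.69/280.8) = -2.652  (NFKB9)
DUSP8 is most strongly upregulated.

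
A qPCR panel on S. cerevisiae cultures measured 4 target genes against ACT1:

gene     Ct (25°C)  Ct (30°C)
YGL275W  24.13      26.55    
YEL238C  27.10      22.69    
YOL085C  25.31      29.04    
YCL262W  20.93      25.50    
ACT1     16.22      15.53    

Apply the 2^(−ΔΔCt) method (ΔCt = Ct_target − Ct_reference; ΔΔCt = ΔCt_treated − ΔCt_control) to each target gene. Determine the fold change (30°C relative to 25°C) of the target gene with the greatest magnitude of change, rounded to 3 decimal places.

0.026

YGL275W: ΔΔCt = (26.55−15.53) − (24.13−16.22) = 11.02 − 7.91 = 3.11; fold change = 2^-3.11 = 0.116
YEL238C: ΔΔCt = (22.69−15.53) − (27.10−16.22) = 7.16 − 10.88 = -3.72; fold change = 2^3.72 = 13.177
YOL085C: ΔΔCt = (29.04−15.53) − (25.31−16.22) = 13.51 − 9.09 = 4.42; fold change = 2^-4.42 = 0.047
YCL262W: ΔΔCt = (25.50−15.53) − (20.93−16.22) = 9.97 − 4.71 = 5.26; fold change = 2^-5.26 = 0.026
YCL262W has the largest |ΔΔCt| = 5.26.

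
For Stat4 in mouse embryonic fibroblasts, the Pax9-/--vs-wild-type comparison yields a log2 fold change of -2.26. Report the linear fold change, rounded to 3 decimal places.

Fold change = 2^(-2.26) = 0.2088
That is, Stat4 drops to 20.9% of the wild-type level.

0.209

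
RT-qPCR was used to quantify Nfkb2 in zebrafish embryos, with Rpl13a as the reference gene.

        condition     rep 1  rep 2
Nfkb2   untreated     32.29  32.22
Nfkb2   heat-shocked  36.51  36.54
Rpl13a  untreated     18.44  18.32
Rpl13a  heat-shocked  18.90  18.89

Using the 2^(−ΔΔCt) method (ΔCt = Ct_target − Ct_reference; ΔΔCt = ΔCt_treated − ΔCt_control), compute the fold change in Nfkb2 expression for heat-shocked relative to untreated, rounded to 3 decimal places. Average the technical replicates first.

Mean Ct: Nfkb2 untreated 32.255; Nfkb2 heat-shocked 36.525; Rpl13a untreated 18.380; Rpl13a heat-shocked 18.895
ΔCt(untreated) = 32.255 − 18.380 = 13.875
ΔCt(heat-shocked) = 36.525 − 18.895 = 17.630
ΔΔCt = 17.630 − 13.875 = 3.755
Fold change = 2^(−3.755) = 0.0741

0.074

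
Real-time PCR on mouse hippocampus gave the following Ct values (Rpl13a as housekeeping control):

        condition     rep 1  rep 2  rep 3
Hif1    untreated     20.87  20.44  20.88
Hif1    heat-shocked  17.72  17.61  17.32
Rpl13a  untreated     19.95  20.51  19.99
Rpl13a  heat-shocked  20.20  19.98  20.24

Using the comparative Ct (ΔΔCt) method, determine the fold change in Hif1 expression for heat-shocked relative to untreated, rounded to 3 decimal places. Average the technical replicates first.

Mean Ct: Hif1 untreated 20.730; Hif1 heat-shocked 17.550; Rpl13a untreated 20.150; Rpl13a heat-shocked 20.140
ΔCt(untreated) = 20.730 − 20.150 = 0.580
ΔCt(heat-shocked) = 17.550 − 20.140 = -2.590
ΔΔCt = -2.590 − 0.580 = -3.170
Fold change = 2^(−(-3.170)) = 2^3.170 = 9.0005

9.000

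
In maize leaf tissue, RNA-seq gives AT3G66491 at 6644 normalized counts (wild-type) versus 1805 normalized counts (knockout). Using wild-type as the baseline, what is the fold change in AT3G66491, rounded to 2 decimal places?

Fold change = 1805 / 6644 = 0.272
AT3G66491 is downregulated.

0.27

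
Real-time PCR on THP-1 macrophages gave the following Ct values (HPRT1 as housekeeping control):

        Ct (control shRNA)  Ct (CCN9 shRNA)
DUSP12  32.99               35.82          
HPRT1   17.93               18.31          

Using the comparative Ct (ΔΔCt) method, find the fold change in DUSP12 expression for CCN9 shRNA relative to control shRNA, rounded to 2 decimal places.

ΔCt(control shRNA) = 32.990 − 17.930 = 15.060
ΔCt(CCN9 shRNA) = 35.820 − 18.310 = 17.510
ΔΔCt = 17.510 − 15.060 = 2.450
Fold change = 2^(−2.450) = 0.183

0.18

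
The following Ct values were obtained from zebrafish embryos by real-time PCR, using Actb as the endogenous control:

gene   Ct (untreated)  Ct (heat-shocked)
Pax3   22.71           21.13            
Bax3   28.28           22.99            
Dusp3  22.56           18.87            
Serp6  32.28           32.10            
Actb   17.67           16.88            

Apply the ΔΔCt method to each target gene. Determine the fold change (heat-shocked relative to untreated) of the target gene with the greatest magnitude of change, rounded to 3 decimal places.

Pax3: ΔΔCt = (21.13−16.88) − (22.71−17.67) = 4.25 − 5.04 = -0.79; fold change = 2^0.79 = 1.729
Bax3: ΔΔCt = (22.99−16.88) − (28.28−17.67) = 6.11 − 10.61 = -4.50; fold change = 2^4.50 = 22.627
Dusp3: ΔΔCt = (18.87−16.88) − (22.56−17.67) = 1.99 − 4.89 = -2.90; fold change = 2^2.90 = 7.464
Serp6: ΔΔCt = (32.10−16.88) − (32.28−17.67) = 15.22 − 14.61 = 0.61; fold change = 2^-0.61 = 0.655
Bax3 has the largest |ΔΔCt| = 4.50.

22.627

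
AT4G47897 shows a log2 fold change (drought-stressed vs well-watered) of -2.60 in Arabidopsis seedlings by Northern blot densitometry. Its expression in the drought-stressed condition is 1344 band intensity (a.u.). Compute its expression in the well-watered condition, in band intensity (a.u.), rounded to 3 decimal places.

Fold change = 2^(-2.60) = 0.1649
well-watered expression = 1344 / 0.1649 = 8148.492

8148.492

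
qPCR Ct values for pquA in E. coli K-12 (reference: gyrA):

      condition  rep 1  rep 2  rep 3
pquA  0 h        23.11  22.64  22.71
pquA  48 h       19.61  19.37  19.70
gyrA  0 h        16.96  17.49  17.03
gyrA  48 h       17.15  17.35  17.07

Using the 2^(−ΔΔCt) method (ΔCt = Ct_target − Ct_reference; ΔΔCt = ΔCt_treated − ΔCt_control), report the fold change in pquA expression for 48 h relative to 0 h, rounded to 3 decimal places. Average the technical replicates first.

Mean Ct: pquA 0 h 22.820; pquA 48 h 19.560; gyrA 0 h 17.160; gyrA 48 h 17.190
ΔCt(0 h) = 22.820 − 17.160 = 5.660
ΔCt(48 h) = 19.560 − 17.190 = 2.370
ΔΔCt = 2.370 − 5.660 = -3.290
Fold change = 2^(−(-3.290)) = 2^3.290 = 9.7811

9.781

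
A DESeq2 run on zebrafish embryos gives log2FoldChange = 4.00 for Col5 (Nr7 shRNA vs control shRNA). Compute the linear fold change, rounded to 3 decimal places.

16.000

Fold change = 2^(4.00) = 16.0000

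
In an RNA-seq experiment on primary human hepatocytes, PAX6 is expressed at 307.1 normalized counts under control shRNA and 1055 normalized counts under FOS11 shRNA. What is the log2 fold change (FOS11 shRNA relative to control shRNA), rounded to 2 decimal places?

Fold change = 1055 / 307.1 = 3.4354
log2(3.4354) = 1.780

1.78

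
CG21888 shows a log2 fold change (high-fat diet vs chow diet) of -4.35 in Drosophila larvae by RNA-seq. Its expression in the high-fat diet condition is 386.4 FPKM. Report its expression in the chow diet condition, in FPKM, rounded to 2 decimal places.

Fold change = 2^(-4.35) = 0.0490
chow diet expression = 386.4 / 0.0490 = 7879.84

7879.84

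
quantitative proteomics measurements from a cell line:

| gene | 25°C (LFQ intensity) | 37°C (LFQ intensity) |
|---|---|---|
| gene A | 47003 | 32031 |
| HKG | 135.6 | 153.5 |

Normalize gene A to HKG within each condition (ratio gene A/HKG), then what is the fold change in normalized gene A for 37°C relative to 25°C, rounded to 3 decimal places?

gene A/HKG (25°C) = 47003 / 135.6 = 346.63
gene A/HKG (37°C) = 32031 / 153.5 = 208.67
Fold change = 208.67 / 346.63 = 0.6020

0.602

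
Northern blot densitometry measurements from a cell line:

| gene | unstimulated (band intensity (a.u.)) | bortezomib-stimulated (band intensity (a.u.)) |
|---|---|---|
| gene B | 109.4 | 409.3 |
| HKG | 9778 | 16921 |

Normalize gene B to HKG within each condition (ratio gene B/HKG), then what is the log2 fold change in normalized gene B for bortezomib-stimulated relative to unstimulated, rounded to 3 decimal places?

1.112

gene B/HKG (unstimulated) = 109.4 / 9778 = 0.011188
gene B/HKG (bortezomib-stimulated) = 409.3 / 16921 = 0.024189
Fold change = 0.024189 / 0.011188 = 2.1620
log2(2.1620) = 1.1123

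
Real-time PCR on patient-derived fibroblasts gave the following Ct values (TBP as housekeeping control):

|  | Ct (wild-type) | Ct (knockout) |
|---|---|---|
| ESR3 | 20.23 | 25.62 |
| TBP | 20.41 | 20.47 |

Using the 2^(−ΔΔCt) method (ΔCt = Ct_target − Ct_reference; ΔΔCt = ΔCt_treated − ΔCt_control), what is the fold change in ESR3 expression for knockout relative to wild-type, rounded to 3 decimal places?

0.025

ΔCt(wild-type) = 20.230 − 20.410 = -0.180
ΔCt(knockout) = 25.620 − 20.470 = 5.150
ΔΔCt = 5.150 − (-0.180) = 5.330
Fold change = 2^(−5.330) = 0.0249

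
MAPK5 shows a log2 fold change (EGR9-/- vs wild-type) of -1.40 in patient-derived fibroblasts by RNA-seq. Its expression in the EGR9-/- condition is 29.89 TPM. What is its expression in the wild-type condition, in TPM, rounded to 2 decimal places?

78.88

Fold change = 2^(-1.40) = 0.3789
wild-type expression = 29.89 / 0.3789 = 78.88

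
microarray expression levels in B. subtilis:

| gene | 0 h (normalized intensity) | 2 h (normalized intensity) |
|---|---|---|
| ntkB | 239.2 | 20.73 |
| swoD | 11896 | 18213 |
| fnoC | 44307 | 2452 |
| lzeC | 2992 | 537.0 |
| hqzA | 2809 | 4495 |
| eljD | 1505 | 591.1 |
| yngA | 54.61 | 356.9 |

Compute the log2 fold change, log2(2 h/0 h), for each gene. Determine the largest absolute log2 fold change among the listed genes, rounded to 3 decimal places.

log2(20.73/239.2) = -3.528  (ntkB)
log2(18213/11896) = 0.614  (swoD)
log2(2452/44307) = -4.176  (fnoC)
log2(537.0/2992) = -2.478  (lzeC)
log2(4495/2809) = 0.678  (hqzA)
log2(591.1/1505) = -1.348  (eljD)
log2(356.9/54.61) = 2.708  (yngA)
The largest magnitude belongs to fnoC.

4.176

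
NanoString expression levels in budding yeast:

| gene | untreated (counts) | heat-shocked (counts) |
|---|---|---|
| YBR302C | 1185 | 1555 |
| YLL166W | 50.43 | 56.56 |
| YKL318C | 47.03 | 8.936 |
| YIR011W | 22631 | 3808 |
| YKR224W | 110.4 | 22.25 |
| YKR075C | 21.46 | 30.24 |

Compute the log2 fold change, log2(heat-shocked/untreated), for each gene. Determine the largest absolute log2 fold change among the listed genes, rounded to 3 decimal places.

log2(1555/1185) = 0.392  (YBR302C)
log2(56.56/50.43) = 0.165  (YLL166W)
log2(8.936/47.03) = -2.396  (YKL318C)
log2(3808/22631) = -2.571  (YIR011W)
log2(22.25/110.4) = -2.311  (YKR224W)
log2(30.24/21.46) = 0.495  (YKR075C)
The largest magnitude belongs to YIR011W.

2.571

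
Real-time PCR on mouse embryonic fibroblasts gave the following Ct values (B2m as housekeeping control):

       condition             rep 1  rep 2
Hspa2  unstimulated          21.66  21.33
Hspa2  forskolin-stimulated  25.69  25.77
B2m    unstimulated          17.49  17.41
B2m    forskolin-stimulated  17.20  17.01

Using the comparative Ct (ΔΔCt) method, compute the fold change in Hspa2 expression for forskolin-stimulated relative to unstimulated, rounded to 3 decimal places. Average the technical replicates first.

0.042

Mean Ct: Hspa2 unstimulated 21.495; Hspa2 forskolin-stimulated 25.730; B2m unstimulated 17.450; B2m forskolin-stimulated 17.105
ΔCt(unstimulated) = 21.495 − 17.450 = 4.045
ΔCt(forskolin-stimulated) = 25.730 − 17.105 = 8.625
ΔΔCt = 8.625 − 4.045 = 4.580
Fold change = 2^(−4.580) = 0.0418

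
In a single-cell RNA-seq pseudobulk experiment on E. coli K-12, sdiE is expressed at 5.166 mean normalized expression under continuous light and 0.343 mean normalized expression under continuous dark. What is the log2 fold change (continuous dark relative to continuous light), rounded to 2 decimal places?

Fold change = 0.343 / 5.166 = 0.0664
log2(0.0664) = -3.913

-3.91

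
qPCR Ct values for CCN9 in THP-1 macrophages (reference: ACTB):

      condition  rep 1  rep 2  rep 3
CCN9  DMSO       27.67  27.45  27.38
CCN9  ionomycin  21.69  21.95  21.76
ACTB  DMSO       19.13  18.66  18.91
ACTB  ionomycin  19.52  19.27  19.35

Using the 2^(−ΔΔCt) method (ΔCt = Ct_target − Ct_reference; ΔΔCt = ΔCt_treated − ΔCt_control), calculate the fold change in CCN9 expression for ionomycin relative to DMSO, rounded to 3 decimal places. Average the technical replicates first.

Mean Ct: CCN9 DMSO 27.500; CCN9 ionomycin 21.800; ACTB DMSO 18.900; ACTB ionomycin 19.380
ΔCt(DMSO) = 27.500 − 18.900 = 8.600
ΔCt(ionomycin) = 21.800 − 19.380 = 2.420
ΔΔCt = 2.420 − 8.600 = -6.180
Fold change = 2^(−(-6.180)) = 2^6.180 = 72.5046

72.505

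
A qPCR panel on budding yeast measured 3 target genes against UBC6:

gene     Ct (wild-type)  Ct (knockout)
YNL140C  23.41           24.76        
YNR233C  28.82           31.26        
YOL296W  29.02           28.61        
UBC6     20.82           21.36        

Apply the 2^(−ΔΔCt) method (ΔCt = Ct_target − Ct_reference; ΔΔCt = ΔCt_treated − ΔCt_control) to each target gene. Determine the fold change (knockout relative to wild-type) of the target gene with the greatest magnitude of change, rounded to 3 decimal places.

0.268

YNL140C: ΔΔCt = (24.76−21.36) − (23.41−20.82) = 3.40 − 2.59 = 0.81; fold change = 2^-0.81 = 0.570
YNR233C: ΔΔCt = (31.26−21.36) − (28.82−20.82) = 9.90 − 8.00 = 1.90; fold change = 2^-1.90 = 0.268
YOL296W: ΔΔCt = (28.61−21.36) − (29.02−20.82) = 7.25 − 8.20 = -0.95; fold change = 2^0.95 = 1.932
YNR233C has the largest |ΔΔCt| = 1.90.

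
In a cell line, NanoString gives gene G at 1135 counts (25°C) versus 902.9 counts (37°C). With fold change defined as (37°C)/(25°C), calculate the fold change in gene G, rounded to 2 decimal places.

0.80

Fold change = 902.9 / 1135 = 0.796
gene G is downregulated.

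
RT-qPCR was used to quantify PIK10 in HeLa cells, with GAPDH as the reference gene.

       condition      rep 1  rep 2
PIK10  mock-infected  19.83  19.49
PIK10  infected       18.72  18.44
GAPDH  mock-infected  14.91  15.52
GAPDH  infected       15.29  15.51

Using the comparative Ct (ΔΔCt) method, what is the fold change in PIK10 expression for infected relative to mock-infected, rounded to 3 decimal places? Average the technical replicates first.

2.403

Mean Ct: PIK10 mock-infected 19.660; PIK10 infected 18.580; GAPDH mock-infected 15.215; GAPDH infected 15.400
ΔCt(mock-infected) = 19.660 − 15.215 = 4.445
ΔCt(infected) = 18.580 − 15.400 = 3.180
ΔΔCt = 3.180 − 4.445 = -1.265
Fold change = 2^(−(-1.265)) = 2^1.265 = 2.4033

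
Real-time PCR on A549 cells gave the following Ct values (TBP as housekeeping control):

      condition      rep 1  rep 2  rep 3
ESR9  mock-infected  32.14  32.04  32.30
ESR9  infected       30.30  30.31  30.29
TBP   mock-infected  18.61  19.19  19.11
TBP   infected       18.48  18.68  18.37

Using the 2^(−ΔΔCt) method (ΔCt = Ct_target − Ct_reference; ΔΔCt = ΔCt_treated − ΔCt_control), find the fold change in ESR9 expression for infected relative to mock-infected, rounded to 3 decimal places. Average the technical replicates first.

2.639

Mean Ct: ESR9 mock-infected 32.160; ESR9 infected 30.300; TBP mock-infected 18.970; TBP infected 18.510
ΔCt(mock-infected) = 32.160 − 18.970 = 13.190
ΔCt(infected) = 30.300 − 18.510 = 11.790
ΔΔCt = 11.790 − 13.190 = -1.400
Fold change = 2^(−(-1.400)) = 2^1.400 = 2.6390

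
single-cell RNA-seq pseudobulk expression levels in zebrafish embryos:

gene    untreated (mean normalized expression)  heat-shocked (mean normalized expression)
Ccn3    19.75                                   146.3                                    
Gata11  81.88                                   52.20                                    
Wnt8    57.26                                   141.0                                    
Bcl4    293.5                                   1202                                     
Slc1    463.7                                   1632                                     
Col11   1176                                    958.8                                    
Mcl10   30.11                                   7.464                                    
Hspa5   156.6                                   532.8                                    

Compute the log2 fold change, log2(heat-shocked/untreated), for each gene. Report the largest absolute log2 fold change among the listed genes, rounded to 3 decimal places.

log2(146.3/19.75) = 2.889  (Ccn3)
log2(52.20/81.88) = -0.649  (Gata11)
log2(141.0/57.26) = 1.300  (Wnt8)
log2(1202/293.5) = 2.034  (Bcl4)
log2(1632/463.7) = 1.815  (Slc1)
log2(958.8/1176) = -0.295  (Col11)
log2(7.464/30.11) = -2.012  (Mcl10)
log2(532.8/156.6) = 1.767  (Hspa5)
The largest magnitude belongs to Ccn3.

2.889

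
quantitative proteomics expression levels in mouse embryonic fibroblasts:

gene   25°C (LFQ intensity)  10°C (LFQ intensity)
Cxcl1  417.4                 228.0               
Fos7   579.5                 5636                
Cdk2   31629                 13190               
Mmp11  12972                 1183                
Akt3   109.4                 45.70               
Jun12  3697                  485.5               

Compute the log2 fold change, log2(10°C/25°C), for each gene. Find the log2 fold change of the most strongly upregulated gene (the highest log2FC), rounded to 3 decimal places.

log2(228.0/417.4) = -0.872  (Cxcl1)
log2(5636/579.5) = 3.282  (Fos7)
log2(13190/31629) = -1.262  (Cdk2)
log2(1183/12972) = -3.455  (Mmp11)
log2(45.70/109.4) = -1.259  (Akt3)
log2(485.5/3697) = -2.929  (Jun12)
Fos7 is most strongly upregulated.

3.282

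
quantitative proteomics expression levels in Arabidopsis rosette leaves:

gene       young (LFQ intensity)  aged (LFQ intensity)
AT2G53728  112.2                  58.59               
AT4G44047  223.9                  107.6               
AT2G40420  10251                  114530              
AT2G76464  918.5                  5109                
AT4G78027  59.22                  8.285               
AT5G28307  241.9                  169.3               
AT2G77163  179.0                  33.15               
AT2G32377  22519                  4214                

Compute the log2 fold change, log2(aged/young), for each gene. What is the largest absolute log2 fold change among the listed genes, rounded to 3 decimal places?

3.482

log2(58.59/112.2) = -0.937  (AT2G53728)
log2(107.6/223.9) = -1.057  (AT4G44047)
log2(114530/10251) = 3.482  (AT2G40420)
log2(5109/918.5) = 2.476  (AT2G76464)
log2(8.285/59.22) = -2.838  (AT4G78027)
log2(169.3/241.9) = -0.515  (AT5G28307)
log2(33.15/179.0) = -2.433  (AT2G77163)
log2(4214/22519) = -2.418  (AT2G32377)
The largest magnitude belongs to AT2G40420.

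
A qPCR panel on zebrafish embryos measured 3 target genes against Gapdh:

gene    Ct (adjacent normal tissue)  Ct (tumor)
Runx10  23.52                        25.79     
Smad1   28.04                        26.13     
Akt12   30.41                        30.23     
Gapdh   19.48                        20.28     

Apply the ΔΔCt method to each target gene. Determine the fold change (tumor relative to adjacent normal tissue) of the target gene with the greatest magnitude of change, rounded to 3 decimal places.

Runx10: ΔΔCt = (25.79−20.28) − (23.52−19.48) = 5.51 − 4.04 = 1.47; fold change = 2^-1.47 = 0.361
Smad1: ΔΔCt = (26.13−20.28) − (28.04−19.48) = 5.85 − 8.56 = -2.71; fold change = 2^2.71 = 6.543
Akt12: ΔΔCt = (30.23−20.28) − (30.41−19.48) = 9.95 − 10.93 = -0.98; fold change = 2^0.98 = 1.972
Smad1 has the largest |ΔΔCt| = 2.71.

6.543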